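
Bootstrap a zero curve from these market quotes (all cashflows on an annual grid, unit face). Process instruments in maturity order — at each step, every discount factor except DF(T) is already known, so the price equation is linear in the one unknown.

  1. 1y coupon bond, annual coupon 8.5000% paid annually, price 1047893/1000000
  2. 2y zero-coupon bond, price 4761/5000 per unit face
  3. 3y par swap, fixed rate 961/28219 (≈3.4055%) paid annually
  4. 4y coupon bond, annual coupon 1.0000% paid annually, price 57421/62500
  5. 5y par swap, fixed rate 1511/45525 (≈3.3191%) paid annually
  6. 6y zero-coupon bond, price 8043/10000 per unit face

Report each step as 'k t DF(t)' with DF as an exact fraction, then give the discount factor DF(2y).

1 1 4829/5000
2 2 4761/5000
3 3 9039/10000
4 4 8817/10000
5 5 8489/10000
6 6 8043/10000
DF(2y) = 4761/5000 ≈ 0.952200

step 1 [1y] bond c/1=17/200: DF=(1047893/1000000 − 17/200·(0))/(1+17/200) = 4829/5000 ≈ 0.965800
step 2 [2y] zero: DF = P = 4761/5000 ≈ 0.952200
step 3 [3y] swap r/1=961/28219: DF=(1 − 961/28219·(0.965800+0.952200))/(1+961/28219) = 9039/10000 ≈ 0.903900
step 4 [4y] bond c/1=1/100: DF=(57421/62500 − 1/100·(0.965800+0.952200+0.903900))/(1+1/100) = 8817/10000 ≈ 0.881700
step 5 [5y] swap r/1=1511/45525: DF=(1 − 1511/45525·(0.965800+0.952200+0.903900+0.881700))/(1+1511/45525) = 8489/10000 ≈ 0.848900
step 6 [6y] zero: DF = P = 8043/10000 ≈ 0.804300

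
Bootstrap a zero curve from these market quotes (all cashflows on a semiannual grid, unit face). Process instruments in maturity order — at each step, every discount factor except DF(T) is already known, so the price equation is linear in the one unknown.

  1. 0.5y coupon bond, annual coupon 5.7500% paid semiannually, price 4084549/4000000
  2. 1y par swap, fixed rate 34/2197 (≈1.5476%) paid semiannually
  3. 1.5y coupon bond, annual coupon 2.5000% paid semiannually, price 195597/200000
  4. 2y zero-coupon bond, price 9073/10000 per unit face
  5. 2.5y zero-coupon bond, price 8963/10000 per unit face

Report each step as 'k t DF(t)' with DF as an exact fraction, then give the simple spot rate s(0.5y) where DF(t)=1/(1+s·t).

step 1 [0.5y] bond c/2=23/800: DF=(4084549/4000000 − 23/800·(0))/(1+23/800) = 4963/5000 ≈ 0.992600
step 2 [1y] swap r/2=17/2197: DF=(1 − 17/2197·(0.992600))/(1+17/2197) = 9847/10000 ≈ 0.984700
step 3 [1.5y] bond c/2=1/80: DF=(195597/200000 − 1/80·(0.992600+0.984700))/(1+1/80) = 1883/2000 ≈ 0.941500
step 4 [2y] zero: DF = P = 9073/10000 ≈ 0.907300
step 5 [2.5y] zero: DF = P = 8963/10000 ≈ 0.896300

1 1/2 4963/5000
2 1 9847/10000
3 3/2 1883/2000
4 2 9073/10000
5 5/2 8963/10000
s(0.5y) = (1/(4963/5000) − 1)/(1/2) = 74/4963 ≈ 1.4910%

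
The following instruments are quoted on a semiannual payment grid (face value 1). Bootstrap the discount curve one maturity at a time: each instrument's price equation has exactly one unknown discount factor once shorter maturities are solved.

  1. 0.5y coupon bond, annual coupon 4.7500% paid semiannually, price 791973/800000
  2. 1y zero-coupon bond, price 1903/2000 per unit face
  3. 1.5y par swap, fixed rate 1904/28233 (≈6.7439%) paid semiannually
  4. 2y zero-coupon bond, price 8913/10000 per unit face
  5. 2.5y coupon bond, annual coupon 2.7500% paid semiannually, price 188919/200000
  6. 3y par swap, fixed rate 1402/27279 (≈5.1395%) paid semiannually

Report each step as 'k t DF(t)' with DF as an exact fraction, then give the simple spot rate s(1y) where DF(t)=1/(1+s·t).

1 1/2 967/1000
2 1 1903/2000
3 3/2 1131/1250
4 2 8913/10000
5 5/2 4407/5000
6 3 4299/5000
s(1y) = (1/(1903/2000) − 1)/(1) = 97/1903 ≈ 5.0972%

step 1 [0.5y] bond c/2=19/800: DF=(791973/800000 − 19/800·(0))/(1+19/800) = 967/1000 ≈ 0.967000
step 2 [1y] zero: DF = P = 1903/2000 ≈ 0.951500
step 3 [1.5y] swap r/2=952/28233: DF=(1 − 952/28233·(0.967000+0.951500))/(1+952/28233) = 1131/1250 ≈ 0.904800
step 4 [2y] zero: DF = P = 8913/10000 ≈ 0.891300
step 5 [2.5y] bond c/2=11/800: DF=(188919/200000 − 11/800·(0.967000+0.951500+0.904800+0.891300))/(1+11/800) = 4407/5000 ≈ 0.881400
step 6 [3y] swap r/2=701/27279: DF=(1 − 701/27279·(0.967000+0.951500+0.904800+0.891300+0.881400))/(1+701/27279) = 4299/5000 ≈ 0.859800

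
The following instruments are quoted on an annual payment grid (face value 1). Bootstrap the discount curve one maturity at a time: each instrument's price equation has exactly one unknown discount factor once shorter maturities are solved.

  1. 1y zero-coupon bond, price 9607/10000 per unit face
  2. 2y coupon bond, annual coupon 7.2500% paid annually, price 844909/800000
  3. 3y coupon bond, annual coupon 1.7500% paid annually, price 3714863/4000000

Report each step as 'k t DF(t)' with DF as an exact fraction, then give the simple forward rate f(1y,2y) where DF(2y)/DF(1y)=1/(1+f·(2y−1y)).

1 1 9607/10000
2 2 4599/5000
3 3 2201/2500
f(1y,2y) = ((9607/10000)/(4599/5000) − 1)/(1) = 409/9198 ≈ 4.4466%

step 1 [1y] zero: DF = P = 9607/10000 ≈ 0.960700
step 2 [2y] bond c/1=29/400: DF=(844909/800000 − 29/400·(0.960700))/(1+29/400) = 4599/5000 ≈ 0.919800
step 3 [3y] bond c/1=7/400: DF=(3714863/4000000 − 7/400·(0.960700+0.919800))/(1+7/400) = 2201/2500 ≈ 0.880400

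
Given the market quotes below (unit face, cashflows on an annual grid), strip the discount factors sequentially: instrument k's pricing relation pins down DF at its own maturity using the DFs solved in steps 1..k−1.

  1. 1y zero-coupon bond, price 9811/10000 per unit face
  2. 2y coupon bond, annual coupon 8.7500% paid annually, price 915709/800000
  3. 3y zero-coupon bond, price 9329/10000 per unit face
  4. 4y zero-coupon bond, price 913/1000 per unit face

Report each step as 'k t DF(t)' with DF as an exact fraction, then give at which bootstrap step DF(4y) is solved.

step 1 [1y] zero: DF = P = 9811/10000 ≈ 0.981100
step 2 [2y] bond c/1=7/80: DF=(915709/800000 − 7/80·(0.981100))/(1+7/80) = 1217/1250 ≈ 0.973600
step 3 [3y] zero: DF = P = 9329/10000 ≈ 0.932900
step 4 [4y] zero: DF = P = 913/1000 ≈ 0.913000

1 1 9811/10000
2 2 1217/1250
3 3 9329/10000
4 4 913/1000
DF(4y) is solved at step 4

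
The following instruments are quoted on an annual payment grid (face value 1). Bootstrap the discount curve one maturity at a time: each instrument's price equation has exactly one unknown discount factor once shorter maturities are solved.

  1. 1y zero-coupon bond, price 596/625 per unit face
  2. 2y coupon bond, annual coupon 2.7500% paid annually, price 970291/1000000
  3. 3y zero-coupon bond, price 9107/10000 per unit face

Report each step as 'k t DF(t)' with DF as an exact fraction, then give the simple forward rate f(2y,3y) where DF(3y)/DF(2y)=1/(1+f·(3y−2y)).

1 1 596/625
2 2 2297/2500
3 3 9107/10000
f(2y,3y) = ((2297/2500)/(9107/10000) − 1)/(1) = 81/9107 ≈ 0.8894%

step 1 [1y] zero: DF = P = 596/625 ≈ 0.953600
step 2 [2y] bond c/1=11/400: DF=(970291/1000000 − 11/400·(0.953600))/(1+11/400) = 2297/2500 ≈ 0.918800
step 3 [3y] zero: DF = P = 9107/10000 ≈ 0.910700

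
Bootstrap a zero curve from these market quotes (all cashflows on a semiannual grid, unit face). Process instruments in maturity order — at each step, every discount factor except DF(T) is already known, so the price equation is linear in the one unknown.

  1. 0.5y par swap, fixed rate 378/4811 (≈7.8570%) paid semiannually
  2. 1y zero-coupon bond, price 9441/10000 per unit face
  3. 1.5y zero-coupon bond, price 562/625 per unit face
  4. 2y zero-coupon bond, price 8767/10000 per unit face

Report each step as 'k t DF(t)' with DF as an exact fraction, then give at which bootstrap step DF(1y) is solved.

1 1/2 4811/5000
2 1 9441/10000
3 3/2 562/625
4 2 8767/10000
DF(1y) is solved at step 2

step 1 [0.5y] swap r/2=189/4811: DF=(1 − 189/4811·(0))/(1+189/4811) = 4811/5000 ≈ 0.962200
step 2 [1y] zero: DF = P = 9441/10000 ≈ 0.944100
step 3 [1.5y] zero: DF = P = 562/625 ≈ 0.899200
step 4 [2y] zero: DF = P = 8767/10000 ≈ 0.876700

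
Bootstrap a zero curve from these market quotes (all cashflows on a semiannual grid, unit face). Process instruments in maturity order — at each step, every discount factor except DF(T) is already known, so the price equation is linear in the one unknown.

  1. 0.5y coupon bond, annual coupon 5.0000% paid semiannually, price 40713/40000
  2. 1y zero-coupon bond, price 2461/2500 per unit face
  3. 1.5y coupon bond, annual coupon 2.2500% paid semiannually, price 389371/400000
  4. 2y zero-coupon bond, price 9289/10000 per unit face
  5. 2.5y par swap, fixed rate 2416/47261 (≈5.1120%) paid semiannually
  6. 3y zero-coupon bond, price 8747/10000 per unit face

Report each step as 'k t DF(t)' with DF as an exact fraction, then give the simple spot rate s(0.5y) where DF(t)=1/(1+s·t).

step 1 [0.5y] bond c/2=1/40: DF=(40713/40000 − 1/40·(0))/(1+1/40) = 993/1000 ≈ 0.993000
step 2 [1y] zero: DF = P = 2461/2500 ≈ 0.984400
step 3 [1.5y] bond c/2=9/800: DF=(389371/400000 − 9/800·(0.993000+0.984400))/(1+9/800) = 4703/5000 ≈ 0.940600
step 4 [2y] zero: DF = P = 9289/10000 ≈ 0.928900
step 5 [2.5y] swap r/2=1208/47261: DF=(1 − 1208/47261·(0.993000+0.984400+0.940600+0.928900))/(1+1208/47261) = 1099/1250 ≈ 0.879200
step 6 [3y] zero: DF = P = 8747/10000 ≈ 0.874700

1 1/2 993/1000
2 1 2461/2500
3 3/2 4703/5000
4 2 9289/10000
5 5/2 1099/1250
6 3 8747/10000
s(0.5y) = (1/(993/1000) − 1)/(1/2) = 14/993 ≈ 1.4099%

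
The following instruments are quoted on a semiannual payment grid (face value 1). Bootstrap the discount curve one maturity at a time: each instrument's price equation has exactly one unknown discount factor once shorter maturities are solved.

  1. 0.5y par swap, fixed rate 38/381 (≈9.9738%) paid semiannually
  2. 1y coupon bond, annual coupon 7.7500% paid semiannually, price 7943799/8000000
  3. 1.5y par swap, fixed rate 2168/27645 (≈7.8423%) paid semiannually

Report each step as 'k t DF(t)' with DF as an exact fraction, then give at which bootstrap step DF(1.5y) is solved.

1 1/2 381/400
2 1 2301/2500
3 3/2 2229/2500
DF(1.5y) is solved at step 3

step 1 [0.5y] swap r/2=19/381: DF=(1 − 19/381·(0))/(1+19/381) = 381/400 ≈ 0.952500
step 2 [1y] bond c/2=31/800: DF=(7943799/8000000 − 31/800·(0.952500))/(1+31/800) = 2301/2500 ≈ 0.920400
step 3 [1.5y] swap r/2=1084/27645: DF=(1 − 1084/27645·(0.952500+0.920400))/(1+1084/27645) = 2229/2500 ≈ 0.891600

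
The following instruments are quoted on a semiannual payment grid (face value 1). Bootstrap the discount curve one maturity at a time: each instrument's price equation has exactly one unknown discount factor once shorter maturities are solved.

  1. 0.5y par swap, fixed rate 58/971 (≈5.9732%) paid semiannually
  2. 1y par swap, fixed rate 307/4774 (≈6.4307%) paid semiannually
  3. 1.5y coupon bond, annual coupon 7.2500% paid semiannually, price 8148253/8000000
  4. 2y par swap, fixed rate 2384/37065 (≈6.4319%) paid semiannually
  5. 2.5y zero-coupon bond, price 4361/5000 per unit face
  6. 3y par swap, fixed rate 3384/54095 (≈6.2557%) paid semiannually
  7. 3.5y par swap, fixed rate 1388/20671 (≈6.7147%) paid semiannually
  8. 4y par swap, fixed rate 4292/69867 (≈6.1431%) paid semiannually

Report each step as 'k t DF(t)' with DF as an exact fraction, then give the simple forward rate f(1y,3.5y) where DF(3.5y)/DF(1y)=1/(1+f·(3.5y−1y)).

step 1 [0.5y] swap r/2=29/971: DF=(1 − 29/971·(0))/(1+29/971) = 971/1000 ≈ 0.971000
step 2 [1y] swap r/2=307/9548: DF=(1 − 307/9548·(0.971000))/(1+307/9548) = 4693/5000 ≈ 0.938600
step 3 [1.5y] bond c/2=29/800: DF=(8148253/8000000 − 29/800·(0.971000+0.938600))/(1+29/800) = 9161/10000 ≈ 0.916100
step 4 [2y] swap r/2=1192/37065: DF=(1 − 1192/37065·(0.971000+0.938600+0.916100))/(1+1192/37065) = 1101/1250 ≈ 0.880800
step 5 [2.5y] zero: DF = P = 4361/5000 ≈ 0.872200
step 6 [3y] swap r/2=1692/54095: DF=(1 − 1692/54095·(0.971000+0.938600+0.916100+0.880800+0.872200))/(1+1692/54095) = 2077/2500 ≈ 0.830800
step 7 [3.5y] swap r/2=694/20671: DF=(1 − 694/20671·(0.971000+0.938600+0.916100+0.880800+0.872200+0.830800))/(1+694/20671) = 3959/5000 ≈ 0.791800
step 8 [4y] swap r/2=2146/69867: DF=(1 − 2146/69867·(0.971000+0.938600+0.916100+0.880800+0.872200+0.830800+0.791800))/(1+2146/69867) = 3927/5000 ≈ 0.785400

1 1/2 971/1000
2 1 4693/5000
3 3/2 9161/10000
4 2 1101/1250
5 5/2 4361/5000
6 3 2077/2500
7 7/2 3959/5000
8 4 3927/5000
f(1y,3.5y) = ((4693/5000)/(3959/5000) − 1)/(5/2) = 1468/19795 ≈ 7.4160%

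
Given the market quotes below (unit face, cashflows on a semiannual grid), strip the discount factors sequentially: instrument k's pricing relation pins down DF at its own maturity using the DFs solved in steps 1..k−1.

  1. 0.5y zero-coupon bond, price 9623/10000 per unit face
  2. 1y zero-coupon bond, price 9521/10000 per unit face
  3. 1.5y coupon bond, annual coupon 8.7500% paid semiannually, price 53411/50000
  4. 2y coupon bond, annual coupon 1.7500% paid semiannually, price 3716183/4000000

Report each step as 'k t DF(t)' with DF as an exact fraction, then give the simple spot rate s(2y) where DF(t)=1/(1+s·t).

1 1/2 9623/10000
2 1 9521/10000
3 3/2 1179/1250
4 2 4481/5000
s(2y) = (1/(4481/5000) − 1)/(2) = 519/8962 ≈ 5.7911%

step 1 [0.5y] zero: DF = P = 9623/10000 ≈ 0.962300
step 2 [1y] zero: DF = P = 9521/10000 ≈ 0.952100
step 3 [1.5y] bond c/2=7/160: DF=(53411/50000 − 7/160·(0.962300+0.952100))/(1+7/160) = 1179/1250 ≈ 0.943200
step 4 [2y] bond c/2=7/800: DF=(3716183/4000000 − 7/800·(0.962300+0.952100+0.943200))/(1+7/800) = 4481/5000 ≈ 0.896200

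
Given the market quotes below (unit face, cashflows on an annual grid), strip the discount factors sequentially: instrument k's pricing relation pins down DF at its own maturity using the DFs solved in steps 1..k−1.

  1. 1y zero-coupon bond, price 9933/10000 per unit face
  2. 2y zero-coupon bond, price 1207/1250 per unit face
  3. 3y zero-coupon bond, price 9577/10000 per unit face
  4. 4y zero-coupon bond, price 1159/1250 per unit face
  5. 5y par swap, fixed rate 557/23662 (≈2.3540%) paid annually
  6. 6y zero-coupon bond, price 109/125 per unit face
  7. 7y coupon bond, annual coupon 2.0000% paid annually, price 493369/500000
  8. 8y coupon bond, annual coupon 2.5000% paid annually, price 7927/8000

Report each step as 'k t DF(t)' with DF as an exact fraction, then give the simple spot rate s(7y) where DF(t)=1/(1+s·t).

1 1 9933/10000
2 2 1207/1250
3 3 9577/10000
4 4 1159/1250
5 5 4443/5000
6 6 109/125
7 7 343/400
8 8 8091/10000
s(7y) = (1/(343/400) − 1)/(7) = 57/2401 ≈ 2.3740%

step 1 [1y] zero: DF = P = 9933/10000 ≈ 0.993300
step 2 [2y] zero: DF = P = 1207/1250 ≈ 0.965600
step 3 [3y] zero: DF = P = 9577/10000 ≈ 0.957700
step 4 [4y] zero: DF = P = 1159/1250 ≈ 0.927200
step 5 [5y] swap r/1=557/23662: DF=(1 − 557/23662·(0.993300+0.965600+0.957700+0.927200))/(1+557/23662) = 4443/5000 ≈ 0.888600
step 6 [6y] zero: DF = P = 109/125 ≈ 0.872000
step 7 [7y] bond c/1=1/50: DF=(493369/500000 − 1/50·(0.993300+0.965600+0.957700+0.927200+0.888600+0.872000))/(1+1/50) = 343/400 ≈ 0.857500
step 8 [8y] bond c/1=1/40: DF=(7927/8000 − 1/40·(0.993300+0.965600+0.957700+0.927200+0.888600+0.872000+0.857500))/(1+1/40) = 8091/10000 ≈ 0.809100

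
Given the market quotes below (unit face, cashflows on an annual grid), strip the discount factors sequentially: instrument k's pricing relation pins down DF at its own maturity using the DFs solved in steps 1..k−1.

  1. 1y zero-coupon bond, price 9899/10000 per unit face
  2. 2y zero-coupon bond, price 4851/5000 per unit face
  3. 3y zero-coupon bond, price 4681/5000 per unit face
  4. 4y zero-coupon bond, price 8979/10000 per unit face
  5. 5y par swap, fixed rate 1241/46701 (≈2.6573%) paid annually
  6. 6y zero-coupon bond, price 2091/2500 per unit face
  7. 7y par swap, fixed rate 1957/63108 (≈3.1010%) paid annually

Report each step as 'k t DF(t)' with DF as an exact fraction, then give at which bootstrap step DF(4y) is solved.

1 1 9899/10000
2 2 4851/5000
3 3 4681/5000
4 4 8979/10000
5 5 8759/10000
6 6 2091/2500
7 7 8043/10000
DF(4y) is solved at step 4

step 1 [1y] zero: DF = P = 9899/10000 ≈ 0.989900
step 2 [2y] zero: DF = P = 4851/5000 ≈ 0.970200
step 3 [3y] zero: DF = P = 4681/5000 ≈ 0.936200
step 4 [4y] zero: DF = P = 8979/10000 ≈ 0.897900
step 5 [5y] swap r/1=1241/46701: DF=(1 − 1241/46701·(0.989900+0.970200+0.936200+0.897900))/(1+1241/46701) = 8759/10000 ≈ 0.875900
step 6 [6y] zero: DF = P = 2091/2500 ≈ 0.836400
step 7 [7y] swap r/1=1957/63108: DF=(1 − 1957/63108·(0.989900+0.970200+0.936200+0.897900+0.875900+0.836400))/(1+1957/63108) = 8043/10000 ≈ 0.804300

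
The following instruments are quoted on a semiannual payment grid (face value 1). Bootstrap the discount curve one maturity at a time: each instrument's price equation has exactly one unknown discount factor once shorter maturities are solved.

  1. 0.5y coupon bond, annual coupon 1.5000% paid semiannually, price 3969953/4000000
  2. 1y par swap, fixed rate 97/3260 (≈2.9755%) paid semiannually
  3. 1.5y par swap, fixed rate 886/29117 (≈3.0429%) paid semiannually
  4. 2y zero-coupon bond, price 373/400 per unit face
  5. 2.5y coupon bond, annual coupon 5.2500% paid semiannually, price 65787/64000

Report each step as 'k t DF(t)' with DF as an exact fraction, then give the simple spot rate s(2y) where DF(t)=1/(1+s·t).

step 1 [0.5y] bond c/2=3/400: DF=(3969953/4000000 − 3/400·(0))/(1+3/400) = 9851/10000 ≈ 0.985100
step 2 [1y] swap r/2=97/6520: DF=(1 − 97/6520·(0.985100))/(1+97/6520) = 9709/10000 ≈ 0.970900
step 3 [1.5y] swap r/2=443/29117: DF=(1 − 443/29117·(0.985100+0.970900))/(1+443/29117) = 9557/10000 ≈ 0.955700
step 4 [2y] zero: DF = P = 373/400 ≈ 0.932500
step 5 [2.5y] bond c/2=21/800: DF=(65787/64000 − 21/800·(0.985100+0.970900+0.955700+0.932500))/(1+21/800) = 9033/10000 ≈ 0.903300

1 1/2 9851/10000
2 1 9709/10000
3 3/2 9557/10000
4 2 373/400
5 5/2 9033/10000
s(2y) = (1/(373/400) − 1)/(2) = 27/746 ≈ 3.6193%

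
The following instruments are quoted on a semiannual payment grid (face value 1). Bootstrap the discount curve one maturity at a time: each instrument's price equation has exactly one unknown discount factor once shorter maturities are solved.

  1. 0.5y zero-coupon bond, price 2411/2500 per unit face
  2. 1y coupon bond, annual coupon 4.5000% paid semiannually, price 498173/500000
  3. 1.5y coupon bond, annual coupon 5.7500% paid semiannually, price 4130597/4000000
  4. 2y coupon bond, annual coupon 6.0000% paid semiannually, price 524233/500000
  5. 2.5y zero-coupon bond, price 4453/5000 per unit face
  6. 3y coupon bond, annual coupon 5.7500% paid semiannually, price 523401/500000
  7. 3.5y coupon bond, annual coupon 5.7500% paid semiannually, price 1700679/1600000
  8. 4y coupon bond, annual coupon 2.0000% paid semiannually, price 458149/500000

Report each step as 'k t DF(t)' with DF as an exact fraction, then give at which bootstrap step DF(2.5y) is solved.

1 1/2 2411/2500
2 1 2383/2500
3 3/2 4751/5000
4 2 584/625
5 5/2 4453/5000
6 3 554/625
7 7/2 8773/10000
8 4 8433/10000
DF(2.5y) is solved at step 5

step 1 [0.5y] zero: DF = P = 2411/2500 ≈ 0.964400
step 2 [1y] bond c/2=9/400: DF=(498173/500000 − 9/400·(0.964400))/(1+9/400) = 2383/2500 ≈ 0.953200
step 3 [1.5y] bond c/2=23/800: DF=(4130597/4000000 − 23/800·(0.964400+0.953200))/(1+23/800) = 4751/5000 ≈ 0.950200
step 4 [2y] bond c/2=3/100: DF=(524233/500000 − 3/100·(0.964400+0.953200+0.950200))/(1+3/100) = 584/625 ≈ 0.934400
step 5 [2.5y] zero: DF = P = 4453/5000 ≈ 0.890600
step 6 [3y] bond c/2=23/800: DF=(523401/500000 − 23/800·(0.964400+0.953200+0.950200+0.934400+0.890600))/(1+23/800) = 554/625 ≈ 0.886400
step 7 [3.5y] bond c/2=23/800: DF=(1700679/1600000 − 23/800·(0.964400+0.953200+0.950200+0.934400+0.890600+0.886400))/(1+23/800) = 8773/10000 ≈ 0.877300
step 8 [4y] bond c/2=1/100: DF=(458149/500000 − 1/100·(0.964400+0.953200+0.950200+0.934400+0.890600+0.886400+0.877300))/(1+1/100) = 8433/10000 ≈ 0.843300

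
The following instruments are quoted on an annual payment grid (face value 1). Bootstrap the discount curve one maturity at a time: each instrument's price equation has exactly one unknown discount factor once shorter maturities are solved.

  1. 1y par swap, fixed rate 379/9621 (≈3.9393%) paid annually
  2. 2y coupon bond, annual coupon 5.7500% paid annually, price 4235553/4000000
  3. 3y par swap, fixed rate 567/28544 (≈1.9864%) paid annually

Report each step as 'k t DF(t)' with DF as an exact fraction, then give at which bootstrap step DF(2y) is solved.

step 1 [1y] swap r/1=379/9621: DF=(1 − 379/9621·(0))/(1+379/9621) = 9621/10000 ≈ 0.962100
step 2 [2y] bond c/1=23/400: DF=(4235553/4000000 − 23/400·(0.962100))/(1+23/400) = 949/1000 ≈ 0.949000
step 3 [3y] swap r/1=567/28544: DF=(1 − 567/28544·(0.962100+0.949000))/(1+567/28544) = 9433/10000 ≈ 0.943300

1 1 9621/10000
2 2 949/1000
3 3 9433/10000
DF(2y) is solved at step 2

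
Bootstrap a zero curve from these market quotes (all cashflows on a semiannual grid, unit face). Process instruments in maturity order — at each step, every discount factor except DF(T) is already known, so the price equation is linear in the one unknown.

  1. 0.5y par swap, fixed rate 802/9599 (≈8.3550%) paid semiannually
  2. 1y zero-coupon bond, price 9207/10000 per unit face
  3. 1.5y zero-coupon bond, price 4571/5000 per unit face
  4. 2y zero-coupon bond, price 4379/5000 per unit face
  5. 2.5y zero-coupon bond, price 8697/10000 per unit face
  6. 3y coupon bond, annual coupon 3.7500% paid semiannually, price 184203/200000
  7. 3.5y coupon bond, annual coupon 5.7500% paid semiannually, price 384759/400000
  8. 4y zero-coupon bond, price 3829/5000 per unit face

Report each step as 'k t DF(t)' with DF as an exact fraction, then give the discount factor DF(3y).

step 1 [0.5y] swap r/2=401/9599: DF=(1 − 401/9599·(0))/(1+401/9599) = 9599/10000 ≈ 0.959900
step 2 [1y] zero: DF = P = 9207/10000 ≈ 0.920700
step 3 [1.5y] zero: DF = P = 4571/5000 ≈ 0.914200
step 4 [2y] zero: DF = P = 4379/5000 ≈ 0.875800
step 5 [2.5y] zero: DF = P = 8697/10000 ≈ 0.869700
step 6 [3y] bond c/2=3/160: DF=(184203/200000 − 3/160·(0.959900+0.920700+0.914200+0.875800+0.869700))/(1+3/160) = 1641/2000 ≈ 0.820500
step 7 [3.5y] bond c/2=23/800: DF=(384759/400000 − 23/800·(0.959900+0.920700+0.914200+0.875800+0.869700+0.820500))/(1+23/800) = 1963/2500 ≈ 0.785200
step 8 [4y] zero: DF = P = 3829/5000 ≈ 0.765800

1 1/2 9599/10000
2 1 9207/10000
3 3/2 4571/5000
4 2 4379/5000
5 5/2 8697/10000
6 3 1641/2000
7 7/2 1963/2500
8 4 3829/5000
DF(3y) = 1641/2000 ≈ 0.820500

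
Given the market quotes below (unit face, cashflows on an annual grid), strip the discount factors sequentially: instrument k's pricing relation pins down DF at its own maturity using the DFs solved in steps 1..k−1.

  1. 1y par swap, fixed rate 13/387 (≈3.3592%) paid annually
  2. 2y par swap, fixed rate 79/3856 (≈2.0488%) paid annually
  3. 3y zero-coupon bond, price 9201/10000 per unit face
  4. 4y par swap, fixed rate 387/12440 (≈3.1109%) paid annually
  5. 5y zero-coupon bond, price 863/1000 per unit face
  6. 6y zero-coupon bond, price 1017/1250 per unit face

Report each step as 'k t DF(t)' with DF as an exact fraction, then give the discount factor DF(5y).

step 1 [1y] swap r/1=13/387: DF=(1 − 13/387·(0))/(1+13/387) = 387/400 ≈ 0.967500
step 2 [2y] swap r/1=79/3856: DF=(1 − 79/3856·(0.967500))/(1+79/3856) = 1921/2000 ≈ 0.960500
step 3 [3y] zero: DF = P = 9201/10000 ≈ 0.920100
step 4 [4y] swap r/1=387/12440: DF=(1 − 387/12440·(0.967500+0.960500+0.920100))/(1+387/12440) = 8839/10000 ≈ 0.883900
step 5 [5y] zero: DF = P = 863/1000 ≈ 0.863000
step 6 [6y] zero: DF = P = 1017/1250 ≈ 0.813600

1 1 387/400
2 2 1921/2000
3 3 9201/10000
4 4 8839/10000
5 5 863/1000
6 6 1017/1250
DF(5y) = 863/1000 ≈ 0.863000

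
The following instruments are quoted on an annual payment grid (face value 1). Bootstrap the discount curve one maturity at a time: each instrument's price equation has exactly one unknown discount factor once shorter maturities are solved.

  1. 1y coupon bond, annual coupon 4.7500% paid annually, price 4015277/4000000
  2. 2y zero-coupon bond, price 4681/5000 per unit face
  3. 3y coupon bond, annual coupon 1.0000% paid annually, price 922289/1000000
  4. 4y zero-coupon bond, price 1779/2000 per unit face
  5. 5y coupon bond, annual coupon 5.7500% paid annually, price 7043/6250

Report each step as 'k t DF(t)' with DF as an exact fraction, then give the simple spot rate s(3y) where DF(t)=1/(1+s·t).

step 1 [1y] bond c/1=19/400: DF=(4015277/4000000 − 19/400·(0))/(1+19/400) = 9583/10000 ≈ 0.958300
step 2 [2y] zero: DF = P = 4681/5000 ≈ 0.936200
step 3 [3y] bond c/1=1/100: DF=(922289/1000000 − 1/100·(0.958300+0.936200))/(1+1/100) = 559/625 ≈ 0.894400
step 4 [4y] zero: DF = P = 1779/2000 ≈ 0.889500
step 5 [5y] bond c/1=23/400: DF=(7043/6250 − 23/400·(0.958300+0.936200+0.894400+0.889500))/(1+23/400) = 541/625 ≈ 0.865600

1 1 9583/10000
2 2 4681/5000
3 3 559/625
4 4 1779/2000
5 5 541/625
s(3y) = (1/(559/625) − 1)/(3) = 22/559 ≈ 3.9356%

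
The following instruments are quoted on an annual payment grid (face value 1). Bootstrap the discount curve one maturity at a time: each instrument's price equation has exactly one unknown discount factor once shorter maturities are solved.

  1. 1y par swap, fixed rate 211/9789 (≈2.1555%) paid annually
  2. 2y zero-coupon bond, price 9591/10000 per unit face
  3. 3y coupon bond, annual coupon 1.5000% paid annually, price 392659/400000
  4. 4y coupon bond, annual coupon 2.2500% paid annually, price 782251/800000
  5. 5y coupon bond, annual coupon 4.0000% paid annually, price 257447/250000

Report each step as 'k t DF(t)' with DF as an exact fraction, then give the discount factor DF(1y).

step 1 [1y] swap r/1=211/9789: DF=(1 − 211/9789·(0))/(1+211/9789) = 9789/10000 ≈ 0.978900
step 2 [2y] zero: DF = P = 9591/10000 ≈ 0.959100
step 3 [3y] bond c/1=3/200: DF=(392659/400000 − 3/200·(0.978900+0.959100))/(1+3/200) = 1877/2000 ≈ 0.938500
step 4 [4y] bond c/1=9/400: DF=(782251/800000 − 9/400·(0.978900+0.959100+0.938500))/(1+9/400) = 893/1000 ≈ 0.893000
step 5 [5y] bond c/1=1/25: DF=(257447/250000 − 1/25·(0.978900+0.959100+0.938500+0.893000))/(1+1/25) = 2113/2500 ≈ 0.845200

1 1 9789/10000
2 2 9591/10000
3 3 1877/2000
4 4 893/1000
5 5 2113/2500
DF(1y) = 9789/10000 ≈ 0.978900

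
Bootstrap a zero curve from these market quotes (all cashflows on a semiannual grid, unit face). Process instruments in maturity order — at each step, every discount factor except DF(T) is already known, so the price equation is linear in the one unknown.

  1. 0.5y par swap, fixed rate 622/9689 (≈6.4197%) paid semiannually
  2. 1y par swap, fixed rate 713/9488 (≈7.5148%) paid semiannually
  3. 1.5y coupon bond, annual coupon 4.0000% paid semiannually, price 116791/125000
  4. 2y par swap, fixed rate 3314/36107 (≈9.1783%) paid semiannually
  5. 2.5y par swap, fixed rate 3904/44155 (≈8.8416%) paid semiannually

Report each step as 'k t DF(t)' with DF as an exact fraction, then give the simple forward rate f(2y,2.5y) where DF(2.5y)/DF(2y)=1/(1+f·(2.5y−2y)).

1 1/2 9689/10000
2 1 9287/10000
3 3/2 2197/2500
4 2 8343/10000
5 5/2 503/625
f(2y,2.5y) = ((8343/10000)/(503/625) − 1)/(1/2) = 295/4024 ≈ 7.3310%

step 1 [0.5y] swap r/2=311/9689: DF=(1 − 311/9689·(0))/(1+311/9689) = 9689/10000 ≈ 0.968900
step 2 [1y] swap r/2=713/18976: DF=(1 − 713/18976·(0.968900))/(1+713/18976) = 9287/10000 ≈ 0.928700
step 3 [1.5y] bond c/2=1/50: DF=(116791/125000 − 1/50·(0.968900+0.928700))/(1+1/50) = 2197/2500 ≈ 0.878800
step 4 [2y] swap r/2=1657/36107: DF=(1 − 1657/36107·(0.968900+0.928700+0.878800))/(1+1657/36107) = 8343/10000 ≈ 0.834300
step 5 [2.5y] swap r/2=1952/44155: DF=(1 − 1952/44155·(0.968900+0.928700+0.878800+0.834300))/(1+1952/44155) = 503/625 ≈ 0.804800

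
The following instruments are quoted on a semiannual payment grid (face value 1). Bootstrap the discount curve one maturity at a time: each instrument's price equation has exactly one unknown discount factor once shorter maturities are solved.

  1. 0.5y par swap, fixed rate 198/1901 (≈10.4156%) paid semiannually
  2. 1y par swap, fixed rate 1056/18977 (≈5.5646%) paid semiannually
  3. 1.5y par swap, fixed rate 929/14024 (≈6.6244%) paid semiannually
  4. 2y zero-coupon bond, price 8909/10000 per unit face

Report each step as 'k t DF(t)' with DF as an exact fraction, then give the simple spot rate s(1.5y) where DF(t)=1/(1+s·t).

1 1/2 1901/2000
2 1 592/625
3 3/2 9071/10000
4 2 8909/10000
s(1.5y) = (1/(9071/10000) − 1)/(3/2) = 1858/27213 ≈ 6.8276%

step 1 [0.5y] swap r/2=99/1901: DF=(1 − 99/1901·(0))/(1+99/1901) = 1901/2000 ≈ 0.950500
step 2 [1y] swap r/2=528/18977: DF=(1 − 528/18977·(0.950500))/(1+528/18977) = 592/625 ≈ 0.947200
step 3 [1.5y] swap r/2=929/28048: DF=(1 − 929/28048·(0.950500+0.947200))/(1+929/28048) = 9071/10000 ≈ 0.907100
step 4 [2y] zero: DF = P = 8909/10000 ≈ 0.890900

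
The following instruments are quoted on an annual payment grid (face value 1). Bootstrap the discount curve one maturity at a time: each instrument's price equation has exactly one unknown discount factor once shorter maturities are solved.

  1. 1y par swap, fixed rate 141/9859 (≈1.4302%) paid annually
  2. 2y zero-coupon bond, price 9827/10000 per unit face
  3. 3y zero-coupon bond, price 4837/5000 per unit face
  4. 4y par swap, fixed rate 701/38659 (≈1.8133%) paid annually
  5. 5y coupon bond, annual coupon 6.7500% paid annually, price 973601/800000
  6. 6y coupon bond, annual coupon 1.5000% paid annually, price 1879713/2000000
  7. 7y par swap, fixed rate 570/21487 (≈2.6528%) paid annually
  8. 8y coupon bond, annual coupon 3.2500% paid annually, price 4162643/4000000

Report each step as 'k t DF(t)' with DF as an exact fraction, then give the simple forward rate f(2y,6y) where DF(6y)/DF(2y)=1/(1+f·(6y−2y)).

1 1 9859/10000
2 2 9827/10000
3 3 4837/5000
4 4 9299/10000
5 5 2239/2500
6 6 2139/2500
7 7 829/1000
8 8 161/200
f(2y,6y) = ((9827/10000)/(2139/2500) − 1)/(4) = 41/1104 ≈ 3.7138%

step 1 [1y] swap r/1=141/9859: DF=(1 − 141/9859·(0))/(1+141/9859) = 9859/10000 ≈ 0.985900
step 2 [2y] zero: DF = P = 9827/10000 ≈ 0.982700
step 3 [3y] zero: DF = P = 4837/5000 ≈ 0.967400
step 4 [4y] swap r/1=701/38659: DF=(1 − 701/38659·(0.985900+0.982700+0.967400))/(1+701/38659) = 9299/10000 ≈ 0.929900
step 5 [5y] bond c/1=27/400: DF=(973601/800000 − 27/400·(0.985900+0.982700+0.967400+0.929900))/(1+27/400) = 2239/2500 ≈ 0.895600
step 6 [6y] bond c/1=3/200: DF=(1879713/2000000 − 3/200·(0.985900+0.982700+0.967400+0.929900+0.895600))/(1+3/200) = 2139/2500 ≈ 0.855600
step 7 [7y] swap r/1=570/21487: DF=(1 − 570/21487·(0.985900+0.982700+0.967400+0.929900+0.895600+0.855600))/(1+570/21487) = 829/1000 ≈ 0.829000
step 8 [8y] bond c/1=13/400: DF=(4162643/4000000 − 13/400·(0.985900+0.982700+0.967400+0.929900+0.895600+0.855600+0.829000))/(1+13/400) = 161/200 ≈ 0.805000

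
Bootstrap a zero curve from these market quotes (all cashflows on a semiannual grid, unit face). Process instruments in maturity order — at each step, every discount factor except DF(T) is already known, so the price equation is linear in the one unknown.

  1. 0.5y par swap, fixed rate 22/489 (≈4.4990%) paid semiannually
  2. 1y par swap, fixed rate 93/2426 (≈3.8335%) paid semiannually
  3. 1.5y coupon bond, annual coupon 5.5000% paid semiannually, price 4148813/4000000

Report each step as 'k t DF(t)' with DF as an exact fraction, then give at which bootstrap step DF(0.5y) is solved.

step 1 [0.5y] swap r/2=11/489: DF=(1 − 11/489·(0))/(1+11/489) = 489/500 ≈ 0.978000
step 2 [1y] swap r/2=93/4852: DF=(1 − 93/4852·(0.978000))/(1+93/4852) = 2407/2500 ≈ 0.962800
step 3 [1.5y] bond c/2=11/400: DF=(4148813/4000000 − 11/400·(0.978000+0.962800))/(1+11/400) = 383/400 ≈ 0.957500

1 1/2 489/500
2 1 2407/2500
3 3/2 383/400
DF(0.5y) is solved at step 1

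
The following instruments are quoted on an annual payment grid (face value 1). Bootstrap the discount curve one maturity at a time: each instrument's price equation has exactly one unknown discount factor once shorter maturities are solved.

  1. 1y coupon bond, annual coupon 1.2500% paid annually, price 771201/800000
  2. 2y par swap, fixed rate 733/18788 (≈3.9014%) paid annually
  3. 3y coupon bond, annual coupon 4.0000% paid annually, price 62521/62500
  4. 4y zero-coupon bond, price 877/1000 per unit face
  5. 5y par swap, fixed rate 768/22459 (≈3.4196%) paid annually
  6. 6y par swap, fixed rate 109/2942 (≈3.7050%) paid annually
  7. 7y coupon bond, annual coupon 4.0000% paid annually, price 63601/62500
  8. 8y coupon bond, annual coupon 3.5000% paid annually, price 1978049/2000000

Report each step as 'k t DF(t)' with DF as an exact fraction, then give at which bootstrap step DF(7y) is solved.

1 1 9521/10000
2 2 9267/10000
3 3 556/625
4 4 877/1000
5 5 529/625
6 6 4019/5000
7 7 1937/2500
8 8 7503/10000
DF(7y) is solved at step 7

step 1 [1y] bond c/1=1/80: DF=(771201/800000 − 1/80·(0))/(1+1/80) = 9521/10000 ≈ 0.952100
step 2 [2y] swap r/1=733/18788: DF=(1 − 733/18788·(0.952100))/(1+733/18788) = 9267/10000 ≈ 0.926700
step 3 [3y] bond c/1=1/25: DF=(62521/62500 − 1/25·(0.952100+0.926700))/(1+1/25) = 556/625 ≈ 0.889600
step 4 [4y] zero: DF = P = 877/1000 ≈ 0.877000
step 5 [5y] swap r/1=768/22459: DF=(1 − 768/22459·(0.952100+0.926700+0.889600+0.877000))/(1+768/22459) = 529/625 ≈ 0.846400
step 6 [6y] swap r/1=109/2942: DF=(1 − 109/2942·(0.952100+0.926700+0.889600+0.877000+0.846400))/(1+109/2942) = 4019/5000 ≈ 0.803800
step 7 [7y] bond c/1=1/25: DF=(63601/62500 − 1/25·(0.952100+0.926700+0.889600+0.877000+0.846400+0.803800))/(1+1/25) = 1937/2500 ≈ 0.774800
step 8 [8y] bond c/1=7/200: DF=(1978049/2000000 − 7/200·(0.952100+0.926700+0.889600+0.877000+0.846400+0.803800+0.774800))/(1+7/200) = 7503/10000 ≈ 0.750300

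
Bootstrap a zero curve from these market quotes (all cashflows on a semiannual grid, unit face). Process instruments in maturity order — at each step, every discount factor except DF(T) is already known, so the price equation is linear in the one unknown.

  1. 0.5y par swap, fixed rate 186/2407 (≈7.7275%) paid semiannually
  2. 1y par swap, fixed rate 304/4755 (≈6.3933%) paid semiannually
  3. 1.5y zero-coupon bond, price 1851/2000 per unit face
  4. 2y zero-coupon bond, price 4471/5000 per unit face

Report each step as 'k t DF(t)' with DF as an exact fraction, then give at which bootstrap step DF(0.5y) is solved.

step 1 [0.5y] swap r/2=93/2407: DF=(1 − 93/2407·(0))/(1+93/2407) = 2407/2500 ≈ 0.962800
step 2 [1y] swap r/2=152/4755: DF=(1 − 152/4755·(0.962800))/(1+152/4755) = 587/625 ≈ 0.939200
step 3 [1.5y] zero: DF = P = 1851/2000 ≈ 0.925500
step 4 [2y] zero: DF = P = 4471/5000 ≈ 0.894200

1 1/2 2407/2500
2 1 587/625
3 3/2 1851/2000
4 2 4471/5000
DF(0.5y) is solved at step 1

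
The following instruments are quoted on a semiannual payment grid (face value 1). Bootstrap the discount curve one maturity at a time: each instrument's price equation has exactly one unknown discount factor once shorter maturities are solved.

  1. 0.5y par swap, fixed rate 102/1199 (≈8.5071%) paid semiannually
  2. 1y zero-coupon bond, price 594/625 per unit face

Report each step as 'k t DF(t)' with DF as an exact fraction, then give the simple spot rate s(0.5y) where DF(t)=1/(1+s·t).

step 1 [0.5y] swap r/2=51/1199: DF=(1 − 51/1199·(0))/(1+51/1199) = 1199/1250 ≈ 0.959200
step 2 [1y] zero: DF = P = 594/625 ≈ 0.950400

1 1/2 1199/1250
2 1 594/625
s(0.5y) = (1/(1199/1250) − 1)/(1/2) = 102/1199 ≈ 8.5071%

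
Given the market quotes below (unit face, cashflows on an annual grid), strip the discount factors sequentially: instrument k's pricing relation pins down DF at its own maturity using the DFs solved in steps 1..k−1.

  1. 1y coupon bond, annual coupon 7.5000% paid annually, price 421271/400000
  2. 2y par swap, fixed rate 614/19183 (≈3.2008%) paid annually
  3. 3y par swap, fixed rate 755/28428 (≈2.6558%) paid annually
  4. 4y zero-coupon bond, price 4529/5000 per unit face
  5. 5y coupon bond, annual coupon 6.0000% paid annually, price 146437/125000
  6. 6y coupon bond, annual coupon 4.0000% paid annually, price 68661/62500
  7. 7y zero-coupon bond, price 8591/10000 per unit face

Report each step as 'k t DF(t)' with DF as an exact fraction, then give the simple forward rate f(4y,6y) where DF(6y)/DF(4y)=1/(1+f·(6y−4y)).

step 1 [1y] bond c/1=3/40: DF=(421271/400000 − 3/40·(0))/(1+3/40) = 9797/10000 ≈ 0.979700
step 2 [2y] swap r/1=614/19183: DF=(1 − 614/19183·(0.979700))/(1+614/19183) = 4693/5000 ≈ 0.938600
step 3 [3y] swap r/1=755/28428: DF=(1 − 755/28428·(0.979700+0.938600))/(1+755/28428) = 1849/2000 ≈ 0.924500
step 4 [4y] zero: DF = P = 4529/5000 ≈ 0.905800
step 5 [5y] bond c/1=3/50: DF=(146437/125000 − 3/50·(0.979700+0.938600+0.924500+0.905800))/(1+3/50) = 893/1000 ≈ 0.893000
step 6 [6y] bond c/1=1/25: DF=(68661/62500 − 1/25·(0.979700+0.938600+0.924500+0.905800+0.893000))/(1+1/25) = 4389/5000 ≈ 0.877800
step 7 [7y] zero: DF = P = 8591/10000 ≈ 0.859100

1 1 9797/10000
2 2 4693/5000
3 3 1849/2000
4 4 4529/5000
5 5 893/1000
6 6 4389/5000
7 7 8591/10000
f(4y,6y) = ((4529/5000)/(4389/5000) − 1)/(2) = 10/627 ≈ 1.5949%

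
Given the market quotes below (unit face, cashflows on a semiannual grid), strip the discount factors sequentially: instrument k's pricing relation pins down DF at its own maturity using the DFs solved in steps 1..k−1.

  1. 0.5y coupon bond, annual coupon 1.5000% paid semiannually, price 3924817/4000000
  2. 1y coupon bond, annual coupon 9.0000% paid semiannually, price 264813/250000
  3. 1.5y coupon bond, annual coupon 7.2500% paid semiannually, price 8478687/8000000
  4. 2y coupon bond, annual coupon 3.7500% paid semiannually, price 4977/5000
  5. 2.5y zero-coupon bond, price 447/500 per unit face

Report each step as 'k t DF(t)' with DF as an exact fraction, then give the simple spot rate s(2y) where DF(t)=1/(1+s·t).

1 1/2 9739/10000
2 1 9717/10000
3 3/2 9547/10000
4 2 9237/10000
5 5/2 447/500
s(2y) = (1/(9237/10000) − 1)/(2) = 763/18474 ≈ 4.1301%

step 1 [0.5y] bond c/2=3/400: DF=(3924817/4000000 − 3/400·(0))/(1+3/400) = 9739/10000 ≈ 0.973900
step 2 [1y] bond c/2=9/200: DF=(264813/250000 − 9/200·(0.973900))/(1+9/200) = 9717/10000 ≈ 0.971700
step 3 [1.5y] bond c/2=29/800: DF=(8478687/8000000 − 29/800·(0.973900+0.971700))/(1+29/800) = 9547/10000 ≈ 0.954700
step 4 [2y] bond c/2=3/160: DF=(4977/5000 − 3/160·(0.973900+0.971700+0.954700))/(1+3/160) = 9237/10000 ≈ 0.923700
step 5 [2.5y] zero: DF = P = 447/500 ≈ 0.894000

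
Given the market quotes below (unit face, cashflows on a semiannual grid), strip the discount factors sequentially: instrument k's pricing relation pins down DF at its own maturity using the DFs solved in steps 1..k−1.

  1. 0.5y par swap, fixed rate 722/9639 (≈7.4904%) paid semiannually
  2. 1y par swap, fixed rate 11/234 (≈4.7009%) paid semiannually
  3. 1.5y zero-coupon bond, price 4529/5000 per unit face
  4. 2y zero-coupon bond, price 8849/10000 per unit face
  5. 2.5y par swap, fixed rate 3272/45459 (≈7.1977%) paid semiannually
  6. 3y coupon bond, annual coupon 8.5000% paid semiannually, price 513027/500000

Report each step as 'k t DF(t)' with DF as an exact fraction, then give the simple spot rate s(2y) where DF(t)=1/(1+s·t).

step 1 [0.5y] swap r/2=361/9639: DF=(1 − 361/9639·(0))/(1+361/9639) = 9639/10000 ≈ 0.963900
step 2 [1y] swap r/2=11/468: DF=(1 − 11/468·(0.963900))/(1+11/468) = 9549/10000 ≈ 0.954900
step 3 [1.5y] zero: DF = P = 4529/5000 ≈ 0.905800
step 4 [2y] zero: DF = P = 8849/10000 ≈ 0.884900
step 5 [2.5y] swap r/2=1636/45459: DF=(1 − 1636/45459·(0.963900+0.954900+0.905800+0.884900))/(1+1636/45459) = 2091/2500 ≈ 0.836400
step 6 [3y] bond c/2=17/400: DF=(513027/500000 − 17/400·(0.963900+0.954900+0.905800+0.884900+0.836400))/(1+17/400) = 7989/10000 ≈ 0.798900

1 1/2 9639/10000
2 1 9549/10000
3 3/2 4529/5000
4 2 8849/10000
5 5/2 2091/2500
6 3 7989/10000
s(2y) = (1/(8849/10000) − 1)/(2) = 1151/17698 ≈ 6.5036%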